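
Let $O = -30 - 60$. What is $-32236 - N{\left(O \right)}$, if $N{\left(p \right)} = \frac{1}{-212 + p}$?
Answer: $- \frac{9735271}{302} \approx -32236.0$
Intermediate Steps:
$O = -90$ ($O = -30 - 60 = -90$)
$-32236 - N{\left(O \right)} = -32236 - \frac{1}{-212 - 90} = -32236 - \frac{1}{-302} = -32236 - - \frac{1}{302} = -32236 + \frac{1}{302} = - \frac{9735271}{302}$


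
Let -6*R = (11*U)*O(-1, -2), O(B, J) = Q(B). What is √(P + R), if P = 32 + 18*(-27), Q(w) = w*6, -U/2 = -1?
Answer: 12*I*√3 ≈ 20.785*I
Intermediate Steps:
U = 2 (U = -2*(-1) = 2)
Q(w) = 6*w
O(B, J) = 6*B
P = -454 (P = 32 - 486 = -454)
R = 22 (R = -11*2*6*(-1)/6 = -11*(-6)/3 = -⅙*(-132) = 22)
√(P + R) = √(-454 + 22) = √(-432) = 12*I*√3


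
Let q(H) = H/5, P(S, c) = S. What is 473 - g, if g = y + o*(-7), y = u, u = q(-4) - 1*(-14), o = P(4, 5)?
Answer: 2439/5 ≈ 487.80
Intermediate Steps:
o = 4
q(H) = H/5 (q(H) = H*(⅕) = H/5)
u = 66/5 (u = (⅕)*(-4) - 1*(-14) = -⅘ + 14 = 66/5 ≈ 13.200)
y = 66/5 ≈ 13.200
g = -74/5 (g = 66/5 + 4*(-7) = 66/5 - 28 = -74/5 ≈ -14.800)
473 - g = 473 - 1*(-74/5) = 473 + 74/5 = 2439/5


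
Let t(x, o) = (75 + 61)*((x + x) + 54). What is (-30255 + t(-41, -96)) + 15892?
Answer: -18171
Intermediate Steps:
t(x, o) = 7344 + 272*x (t(x, o) = 136*(2*x + 54) = 136*(54 + 2*x) = 7344 + 272*x)
(-30255 + t(-41, -96)) + 15892 = (-30255 + (7344 + 272*(-41))) + 15892 = (-30255 + (7344 - 11152)) + 15892 = (-30255 - 3808) + 15892 = -34063 + 15892 = -18171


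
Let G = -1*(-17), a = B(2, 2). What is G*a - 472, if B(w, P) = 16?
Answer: -200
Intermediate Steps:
a = 16
G = 17
G*a - 472 = 17*16 - 472 = 272 - 472 = -200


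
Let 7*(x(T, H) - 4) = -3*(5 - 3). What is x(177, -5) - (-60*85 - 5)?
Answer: 35757/7 ≈ 5108.1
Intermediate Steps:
x(T, H) = 22/7 (x(T, H) = 4 + (-3*(5 - 3))/7 = 4 + (-3*2)/7 = 4 + (1/7)*(-6) = 4 - 6/7 = 22/7)
x(177, -5) - (-60*85 - 5) = 22/7 - (-60*85 - 5) = 22/7 - (-5100 - 5) = 22/7 - 1*(-5105) = 22/7 + 5105 = 35757/7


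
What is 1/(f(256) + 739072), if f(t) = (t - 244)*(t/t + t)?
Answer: 1/742156 ≈ 1.3474e-6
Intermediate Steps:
f(t) = (1 + t)*(-244 + t) (f(t) = (-244 + t)*(1 + t) = (1 + t)*(-244 + t))
1/(f(256) + 739072) = 1/((-244 + 256² - 243*256) + 739072) = 1/((-244 + 65536 - 62208) + 739072) = 1/(3084 + 739072) = 1/742156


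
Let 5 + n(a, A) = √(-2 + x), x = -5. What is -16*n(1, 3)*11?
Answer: 880 - 176*I*√7 ≈ 880.0 - 465.65*I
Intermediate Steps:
n(a, A) = -5 + I*√7 (n(a, A) = -5 + √(-2 - 5) = -5 + √(-7) = -5 + I*√7)
-16*n(1, 3)*11 = -16*(-5 + I*√7)*11 = (80 - 16*I*√7)*11 = 880 - 176*I*√7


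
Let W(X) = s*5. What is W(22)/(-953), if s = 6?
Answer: -30/953 ≈ -0.031480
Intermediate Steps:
W(X) = 30 (W(X) = 6*5 = 30)
W(22)/(-953) = 30/(-953) = 30*(-1/953) = -30/953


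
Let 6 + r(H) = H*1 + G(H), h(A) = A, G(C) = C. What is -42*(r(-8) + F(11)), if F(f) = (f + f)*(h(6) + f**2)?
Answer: -116424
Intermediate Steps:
r(H) = -6 + 2*H (r(H) = -6 + (H*1 + H) = -6 + (H + H) = -6 + 2*H)
F(f) = 2*f*(6 + f**2) (F(f) = (f + f)*(6 + f**2) = (2*f)*(6 + f**2) = 2*f*(6 + f**2))
-42*(r(-8) + F(11)) = -42*((-6 + 2*(-8)) + 2*11*(6 + 11**2)) = -42*((-6 - 16) + 2*11*(6 + 121)) = -42*(-22 + 2*11*127) = -42*(-22 + 2794) = -42*2772 = -116424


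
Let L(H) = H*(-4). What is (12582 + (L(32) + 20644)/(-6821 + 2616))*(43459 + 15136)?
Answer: 619780338886/841 ≈ 7.3696e+8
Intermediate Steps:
L(H) = -4*H
(12582 + (L(32) + 20644)/(-6821 + 2616))*(43459 + 15136) = (12582 + (-4*32 + 20644)/(-6821 + 2616))*(43459 + 15136) = (12582 + (-128 + 20644)/(-4205))*58595 = (12582 + 20516*(-1/4205))*58595 = (12582 - 20516/4205)*58595 = (52886794/4205)*58595 = 619780338886/841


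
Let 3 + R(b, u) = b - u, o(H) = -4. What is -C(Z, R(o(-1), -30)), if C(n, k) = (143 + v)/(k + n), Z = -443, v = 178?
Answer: 107/140 ≈ 0.76429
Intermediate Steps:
R(b, u) = -3 + b - u (R(b, u) = -3 + (b - u) = -3 + b - u)
C(n, k) = 321/(k + n) (C(n, k) = (143 + 178)/(k + n) = 321/(k + n))
-C(Z, R(o(-1), -30)) = -321/((-3 - 4 - 1*(-30)) - 443) = -321/((-3 - 4 + 30) - 443) = -321/(23 - 443) = -321/(-420) = -321*(-1)/420 = -1*(-107/140) = 107/140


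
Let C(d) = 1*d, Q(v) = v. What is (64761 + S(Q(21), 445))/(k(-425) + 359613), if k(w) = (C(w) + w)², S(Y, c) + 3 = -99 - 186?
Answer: 64473/1082113 ≈ 0.059581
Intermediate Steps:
C(d) = d
S(Y, c) = -288 (S(Y, c) = -3 + (-99 - 186) = -3 - 285 = -288)
k(w) = 4*w² (k(w) = (w + w)² = (2*w)² = 4*w²)
(64761 + S(Q(21), 445))/(k(-425) + 359613) = (64761 - 288)/(4*(-425)² + 359613) = 64473/(4*180625 + 359613) = 64473/(722500 + 359613) = 64473/1082113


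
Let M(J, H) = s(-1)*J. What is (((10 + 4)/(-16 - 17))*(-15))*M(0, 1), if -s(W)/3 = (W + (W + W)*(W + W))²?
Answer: 0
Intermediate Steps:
s(W) = -3*(W + 4*W²)² (s(W) = -3*(W + (W + W)*(W + W))² = -3*(W + (2*W)*(2*W))² = -3*(W + 4*W²)²)
M(J, H) = -27*J (M(J, H) = (-3*(-1)²*(1 + 4*(-1))²)*J = (-3*1*(1 - 4)²)*J = (-3*1*(-3)²)*J = (-3*1*9)*J = -27*J)
(((10 + 4)/(-16 - 17))*(-15))*M(0, 1) = (((10 + 4)/(-16 - 17))*(-15))*(-27*0) = ((14/(-33))*(-15))*0 = ((14*(-1/33))*(-15))*0 = -14/33*(-15)*0 = (70/11)*0 = 0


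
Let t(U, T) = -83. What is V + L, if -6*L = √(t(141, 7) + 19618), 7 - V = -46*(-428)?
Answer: -19681 - √19535/6 ≈ -19704.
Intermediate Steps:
V = -19681 (V = 7 - (-46)*(-428) = 7 - 1*19688 = 7 - 19688 = -19681)
L = -√19535/6 (L = -√(-83 + 19618)/6 = -√19535/6 ≈ -23.295)
V + L = -19681 - √19535/6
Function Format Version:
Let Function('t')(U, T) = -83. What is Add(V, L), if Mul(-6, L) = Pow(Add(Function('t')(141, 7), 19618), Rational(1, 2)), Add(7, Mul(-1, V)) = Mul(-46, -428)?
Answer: Add(-19681, Mul(Rational(-1, 6), Pow(19535, Rational(1, 2)))) ≈ -19704.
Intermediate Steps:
V = -19681 (V = Add(7, Mul(-1, Mul(-46, -428))) = Add(7, Mul(-1, 19688)) = Add(7, -19688) = -19681)
L = Mul(Rational(-1, 6), Pow(19535, Rational(1, 2))) (L = Mul(Rational(-1, 6), Pow(Add(-83, 19618), Rational(1, 2))) = Mul(Rational(-1, 6), Pow(19535, Rational(1, 2))) ≈ -23.295)
Add(V, L) = Add(-19681, Mul(Rational(-1, 6), Pow(19535, Rational(1, 2))))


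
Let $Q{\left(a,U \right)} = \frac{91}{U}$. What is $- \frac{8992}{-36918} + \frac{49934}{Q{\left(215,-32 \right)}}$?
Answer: $- \frac{4213572208}{239967} \approx -17559.0$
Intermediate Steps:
$- \frac{8992}{-36918} + \frac{49934}{Q{\left(215,-32 \right)}} = - \frac{8992}{-36918} + \frac{49934}{91 \frac{1}{-32}} = \left(-8992\right) \left(- \frac{1}{36918}\right) + \frac{49934}{91 \left(- \frac{1}{32}\right)} = \frac{4496}{18459} + \frac{49934}{- \frac{91}{32}} = \frac{4496}{18459} + 49934 \left(- \frac{32}{91}\right) = \frac{4496}{18459} - \frac{1597888}{91} = - \frac{4213572208}{239967}$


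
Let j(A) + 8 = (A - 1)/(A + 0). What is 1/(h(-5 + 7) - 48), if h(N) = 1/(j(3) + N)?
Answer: -16/771 ≈ -0.020752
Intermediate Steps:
j(A) = -8 + (-1 + A)/A (j(A) = -8 + (A - 1)/(A + 0) = -8 + (-1 + A)/A)
h(N) = 1/(-22/3 + N) (h(N) = 1/((-7 - 1/3) + N) = 1/(-22/3 + N))
1/(h(-5 + 7) - 48) = 1/(3/(-22 + 3*(-5 + 7)) - 48) = 1/(3/(-22 + 3*2) - 48) = 1/(3/(-22 + 6) - 48) = 1/(3/(-16) - 48) = 1/(3*(-1/16) - 48) = 1/(-3/16 - 48) = 1/(-771/16) = -16/771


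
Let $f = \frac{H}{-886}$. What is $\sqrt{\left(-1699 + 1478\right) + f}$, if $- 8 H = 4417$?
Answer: $\frac{3 i \sqrt{76886637}}{1772} \approx 14.845 i$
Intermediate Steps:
$H = - \frac{4417}{8}$ ($H = \left(- \frac{1}{8}\right) 4417 = - \frac{4417}{8} \approx -552.13$)
$f = \frac{4417}{7088}$ ($f = - \frac{4417}{8 \left(-886\right)} = \left(- \frac{4417}{8}\right) \left(- \frac{1}{886}\right) = \frac{4417}{7088} \approx 0.62317$)
$\sqrt{\left(-1699 + 1478\right) + f} = \sqrt{\left(-1699 + 1478\right) + \frac{4417}{7088}} = \sqrt{-221 + \frac{4417}{7088}} = \sqrt{- \frac{1562031}{7088}} = \frac{3 i \sqrt{76886637}}{1772}$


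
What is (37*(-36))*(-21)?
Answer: 27972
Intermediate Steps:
(37*(-36))*(-21) = -1332*(-21) = 27972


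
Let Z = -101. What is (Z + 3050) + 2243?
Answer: 5192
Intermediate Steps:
(Z + 3050) + 2243 = (-101 + 3050) + 2243 = 2949 + 2243 = 5192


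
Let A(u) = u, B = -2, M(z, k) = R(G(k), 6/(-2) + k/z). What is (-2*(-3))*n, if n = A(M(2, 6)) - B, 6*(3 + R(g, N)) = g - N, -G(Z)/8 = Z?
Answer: -54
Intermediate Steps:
G(Z) = -8*Z
R(g, N) = -3 - N/6 + g/6 (R(g, N) = -3 + (g - N)/6 = -3 + (-N/6 + g/6) = -3 - N/6 + g/6)
M(z, k) = -5/2 - 4*k/3 - k/(6*z) (M(z, k) = -3 - (6/(-2) + k/z)/6 + (-8*k)/6 = -3 - (6*(-½) + k/z)/6 - 4*k/3 = -3 - (-3 + k/z)/6 - 4*k/3 = -3 + (½ - k/(6*z)) - 4*k/3 = -5/2 - 4*k/3 - k/(6*z))
n = -9 (n = (⅙)*(-1*6 - 15*2 - 8*6*2)/2 - 1*(-2) = (⅙)*(½)*(-6 - 30 - 96) + 2 = (⅙)*(½)*(-132) + 2 = -11 + 2 = -9)
(-2*(-3))*n = -2*(-3)*(-9) = 6*(-9) = -54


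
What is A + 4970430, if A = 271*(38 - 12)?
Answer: 4977476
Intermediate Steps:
A = 7046 (A = 271*26 = 7046)
A + 4970430 = 7046 + 4970430 = 4977476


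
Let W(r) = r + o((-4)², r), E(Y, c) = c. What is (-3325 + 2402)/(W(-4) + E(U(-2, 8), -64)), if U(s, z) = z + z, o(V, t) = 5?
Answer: 923/63 ≈ 14.651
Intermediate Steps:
U(s, z) = 2*z
W(r) = 5 + r (W(r) = r + 5 = 5 + r)
(-3325 + 2402)/(W(-4) + E(U(-2, 8), -64)) = (-3325 + 2402)/((5 - 4) - 64) = -923/(1 - 64) = -923/(-63) = -923*(-1/63) = 923/63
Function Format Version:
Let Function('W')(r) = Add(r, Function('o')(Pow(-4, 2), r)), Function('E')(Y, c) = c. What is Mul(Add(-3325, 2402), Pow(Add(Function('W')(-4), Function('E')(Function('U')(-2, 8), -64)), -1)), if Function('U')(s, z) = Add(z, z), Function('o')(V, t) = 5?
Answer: Rational(923, 63) ≈ 14.651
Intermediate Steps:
Function('U')(s, z) = Mul(2, z)
Function('W')(r) = Add(5, r) (Function('W')(r) = Add(r, 5) = Add(5, r))
Mul(Add(-3325, 2402), Pow(Add(Function('W')(-4), Function('E')(Function('U')(-2, 8), -64)), -1)) = Mul(Add(-3325, 2402), Pow(Add(Add(5, -4), -64), -1)) = Mul(-923, Pow(Add(1, -64), -1)) = Mul(-923, Pow(-63, -1)) = Mul(-923, Rational(-1, 63)) = Rational(923, 63)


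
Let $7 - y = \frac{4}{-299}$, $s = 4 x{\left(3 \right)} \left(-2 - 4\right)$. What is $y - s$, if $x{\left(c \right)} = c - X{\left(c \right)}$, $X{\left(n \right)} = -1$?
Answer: $\frac{30801}{299} \approx 103.01$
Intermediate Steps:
$x{\left(c \right)} = 1 + c$ ($x{\left(c \right)} = c - -1 = c + 1 = 1 + c$)
$s = -96$ ($s = 4 \left(1 + 3\right) \left(-2 - 4\right) = 4 \cdot 4 \left(-6\right) = 16 \left(-6\right) = -96$)
$y = \frac{2097}{299}$ ($y = 7 - \frac{4}{-299} = 7 - 4 \left(- \frac{1}{299}\right) = 7 - - \frac{4}{299} = 7 + \frac{4}{299} = \frac{2097}{299} \approx 7.0134$)
$y - s = \frac{2097}{299} - -96 = \frac{2097}{299} + 96 = \frac{30801}{299}$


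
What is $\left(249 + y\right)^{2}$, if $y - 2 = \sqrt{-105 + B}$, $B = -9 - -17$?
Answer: $\left(251 + i \sqrt{97}\right)^{2} \approx 62904.0 + 4944.1 i$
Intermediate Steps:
$B = 8$ ($B = -9 + 17 = 8$)
$y = 2 + i \sqrt{97}$ ($y = 2 + \sqrt{-105 + 8} = 2 + \sqrt{-97} = 2 + i \sqrt{97} \approx 2.0 + 9.8489 i$)
$\left(249 + y\right)^{2} = \left(249 + \left(2 + i \sqrt{97}\right)\right)^{2} = \left(251 + i \sqrt{97}\right)^{2}$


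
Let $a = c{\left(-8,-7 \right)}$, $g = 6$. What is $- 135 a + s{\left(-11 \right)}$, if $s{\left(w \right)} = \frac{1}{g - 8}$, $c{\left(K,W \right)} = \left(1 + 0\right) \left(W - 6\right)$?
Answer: $\frac{3509}{2} \approx 1754.5$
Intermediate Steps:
$c{\left(K,W \right)} = -6 + W$ ($c{\left(K,W \right)} = 1 \left(-6 + W\right) = -6 + W$)
$a = -13$ ($a = -6 - 7 = -13$)
$s{\left(w \right)} = - \frac{1}{2}$ ($s{\left(w \right)} = \frac{1}{6 - 8} = \frac{1}{-2} = - \frac{1}{2}$)
$- 135 a + s{\left(-11 \right)} = \left(-135\right) \left(-13\right) - \frac{1}{2} = 1755 - \frac{1}{2} = \frac{3509}{2}$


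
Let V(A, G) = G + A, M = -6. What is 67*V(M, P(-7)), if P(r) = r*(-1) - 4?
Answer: -201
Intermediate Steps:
P(r) = -4 - r (P(r) = -r - 4 = -4 - r)
V(A, G) = A + G
67*V(M, P(-7)) = 67*(-6 + (-4 - 1*(-7))) = 67*(-6 + (-4 + 7)) = 67*(-6 + 3) = 67*(-3) = -201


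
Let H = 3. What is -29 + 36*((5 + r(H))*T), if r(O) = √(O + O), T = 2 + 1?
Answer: 511 + 108*√6 ≈ 775.54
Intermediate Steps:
T = 3
r(O) = √2*√O (r(O) = √(2*O) = √2*√O)
-29 + 36*((5 + r(H))*T) = -29 + 36*((5 + √2*√3)*3) = -29 + 36*((5 + √6)*3) = -29 + 36*(15 + 3*√6) = -29 + (540 + 108*√6) = 511 + 108*√6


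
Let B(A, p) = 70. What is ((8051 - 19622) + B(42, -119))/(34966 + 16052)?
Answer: -11501/51018 ≈ -0.22543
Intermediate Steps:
((8051 - 19622) + B(42, -119))/(34966 + 16052) = ((8051 - 19622) + 70)/(34966 + 16052) = (-11571 + 70)/51018 = -11501*1/51018 = -11501/51018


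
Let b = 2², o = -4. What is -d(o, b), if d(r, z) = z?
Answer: -4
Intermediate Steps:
b = 4
-d(o, b) = -1*4 = -4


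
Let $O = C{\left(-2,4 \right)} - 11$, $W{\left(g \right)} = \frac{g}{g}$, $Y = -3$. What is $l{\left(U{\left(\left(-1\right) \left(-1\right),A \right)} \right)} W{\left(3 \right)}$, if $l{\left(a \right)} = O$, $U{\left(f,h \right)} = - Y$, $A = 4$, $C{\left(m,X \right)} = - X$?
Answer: $-15$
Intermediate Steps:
$W{\left(g \right)} = 1$
$U{\left(f,h \right)} = 3$ ($U{\left(f,h \right)} = \left(-1\right) \left(-3\right) = 3$)
$O = -15$ ($O = \left(-1\right) 4 - 11 = -4 - 11 = -15$)
$l{\left(a \right)} = -15$
$l{\left(U{\left(\left(-1\right) \left(-1\right),A \right)} \right)} W{\left(3 \right)} = \left(-15\right) 1 = -15$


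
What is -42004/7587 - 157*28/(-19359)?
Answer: -28881592/5439879 ≈ -5.3092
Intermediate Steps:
-42004/7587 - 157*28/(-19359) = -42004*1/7587 - 4396*(-1/19359) = -42004/7587 + 4396/19359 = -28881592/5439879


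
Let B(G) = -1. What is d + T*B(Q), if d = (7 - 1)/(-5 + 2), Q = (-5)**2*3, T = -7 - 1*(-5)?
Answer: 0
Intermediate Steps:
T = -2 (T = -7 + 5 = -2)
Q = 75 (Q = 25*3 = 75)
d = -2 (d = 6/(-3) = 6*(-1/3) = -2)
d + T*B(Q) = -2 - 2*(-1) = -2 + 2 = 0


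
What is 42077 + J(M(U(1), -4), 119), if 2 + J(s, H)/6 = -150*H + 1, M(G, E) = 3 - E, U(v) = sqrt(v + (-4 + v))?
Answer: -65029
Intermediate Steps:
U(v) = sqrt(-4 + 2*v)
J(s, H) = -6 - 900*H (J(s, H) = -12 + 6*(-150*H + 1) = -12 + 6*(1 - 150*H) = -12 + (6 - 900*H) = -6 - 900*H)
42077 + J(M(U(1), -4), 119) = 42077 + (-6 - 900*119) = 42077 + (-6 - 107100) = 42077 - 107106 = -65029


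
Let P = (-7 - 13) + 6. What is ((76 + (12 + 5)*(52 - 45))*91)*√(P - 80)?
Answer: 17745*I*√94 ≈ 1.7204e+5*I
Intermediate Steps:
P = -14 (P = -20 + 6 = -14)
((76 + (12 + 5)*(52 - 45))*91)*√(P - 80) = ((76 + (12 + 5)*(52 - 45))*91)*√(-14 - 80) = ((76 + 17*7)*91)*√(-94) = ((76 + 119)*91)*(I*√94) = (195*91)*(I*√94) = 17745*(I*√94) = 17745*I*√94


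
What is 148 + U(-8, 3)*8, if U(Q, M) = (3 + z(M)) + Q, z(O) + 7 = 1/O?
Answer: 164/3 ≈ 54.667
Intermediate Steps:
z(O) = -7 + 1/O
U(Q, M) = -4 + Q + 1/M (U(Q, M) = (3 + (-7 + 1/M)) + Q = (-4 + 1/M) + Q = -4 + Q + 1/M)
148 + U(-8, 3)*8 = 148 + (-4 - 8 + 1/3)*8 = 148 + (-4 - 8 + ⅓)*8 = 148 - 35/3*8 = 148 - 280/3 = 164/3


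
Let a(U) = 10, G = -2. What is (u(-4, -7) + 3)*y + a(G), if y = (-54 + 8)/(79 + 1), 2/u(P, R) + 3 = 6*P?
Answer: 8983/1080 ≈ 8.3176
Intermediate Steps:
u(P, R) = 2/(-3 + 6*P)
y = -23/40 (y = -46/80 = -46*1/80 = -23/40 ≈ -0.57500)
(u(-4, -7) + 3)*y + a(G) = (2/(3*(-1 + 2*(-4))) + 3)*(-23/40) + 10 = (2/(3*(-1 - 8)) + 3)*(-23/40) + 10 = ((⅔)/(-9) + 3)*(-23/40) + 10 = ((⅔)*(-⅑) + 3)*(-23/40) + 10 = (-2/27 + 3)*(-23/40) + 10 = (79/27)*(-23/40) + 10 = -1817/1080 + 10 = 8983/1080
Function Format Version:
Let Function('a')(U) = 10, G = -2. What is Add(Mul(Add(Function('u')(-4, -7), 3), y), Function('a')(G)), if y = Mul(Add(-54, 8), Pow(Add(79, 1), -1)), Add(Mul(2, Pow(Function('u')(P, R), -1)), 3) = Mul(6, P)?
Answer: Rational(8983, 1080) ≈ 8.3176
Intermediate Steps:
Function('u')(P, R) = Mul(2, Pow(Add(-3, Mul(6, P)), -1))
y = Rational(-23, 40) (y = Mul(-46, Pow(80, -1)) = Mul(-46, Rational(1, 80)) = Rational(-23, 40) ≈ -0.57500)
Add(Mul(Add(Function('u')(-4, -7), 3), y), Function('a')(G)) = Add(Mul(Add(Mul(Rational(2, 3), Pow(Add(-1, Mul(2, -4)), -1)), 3), Rational(-23, 40)), 10) = Add(Mul(Add(Mul(Rational(2, 3), Pow(Add(-1, -8), -1)), 3), Rational(-23, 40)), 10) = Add(Mul(Add(Mul(Rational(2, 3), Pow(-9, -1)), 3), Rational(-23, 40)), 10) = Add(Mul(Add(Mul(Rational(2, 3), Rational(-1, 9)), 3), Rational(-23, 40)), 10) = Add(Mul(Add(Rational(-2, 27), 3), Rational(-23, 40)), 10) = Add(Mul(Rational(79, 27), Rational(-23, 40)), 10) = Add(Rational(-1817, 1080), 10) = Rational(8983, 1080)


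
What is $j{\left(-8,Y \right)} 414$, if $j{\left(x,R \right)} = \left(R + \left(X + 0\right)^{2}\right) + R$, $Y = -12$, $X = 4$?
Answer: $-3312$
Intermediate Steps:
$j{\left(x,R \right)} = 16 + 2 R$ ($j{\left(x,R \right)} = \left(R + \left(4 + 0\right)^{2}\right) + R = \left(R + 4^{2}\right) + R = \left(R + 16\right) + R = \left(16 + R\right) + R = 16 + 2 R$)
$j{\left(-8,Y \right)} 414 = \left(16 + 2 \left(-12\right)\right) 414 = \left(16 - 24\right) 414 = \left(-8\right) 414 = -3312$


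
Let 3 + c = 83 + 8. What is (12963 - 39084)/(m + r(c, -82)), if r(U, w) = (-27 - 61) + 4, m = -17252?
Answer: 26121/17336 ≈ 1.5067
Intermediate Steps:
c = 88 (c = -3 + (83 + 8) = -3 + 91 = 88)
r(U, w) = -84 (r(U, w) = -88 + 4 = -84)
(12963 - 39084)/(m + r(c, -82)) = (12963 - 39084)/(-17252 - 84) = -26121/(-17336) = -26121*(-1/17336) = 26121/17336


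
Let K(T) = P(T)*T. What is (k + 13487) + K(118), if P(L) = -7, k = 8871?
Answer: 21532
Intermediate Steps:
K(T) = -7*T
(k + 13487) + K(118) = (8871 + 13487) - 7*118 = 22358 - 826 = 21532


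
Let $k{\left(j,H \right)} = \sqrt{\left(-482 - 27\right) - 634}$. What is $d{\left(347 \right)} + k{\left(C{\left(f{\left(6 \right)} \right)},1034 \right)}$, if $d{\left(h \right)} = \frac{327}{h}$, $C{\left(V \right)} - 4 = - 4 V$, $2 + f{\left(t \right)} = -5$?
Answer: $\frac{327}{347} + 3 i \sqrt{127} \approx 0.94236 + 33.808 i$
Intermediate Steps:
$f{\left(t \right)} = -7$ ($f{\left(t \right)} = -2 - 5 = -7$)
$C{\left(V \right)} = 4 - 4 V$
$k{\left(j,H \right)} = 3 i \sqrt{127}$ ($k{\left(j,H \right)} = \sqrt{-509 - 634} = \sqrt{-1143} = 3 i \sqrt{127}$)
$d{\left(347 \right)} + k{\left(C{\left(f{\left(6 \right)} \right)},1034 \right)} = \frac{327}{347} + 3 i \sqrt{127}$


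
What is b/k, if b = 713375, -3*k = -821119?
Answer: 164625/63163 ≈ 2.6063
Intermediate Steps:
k = 821119/3 (k = -⅓*(-821119) = 821119/3 ≈ 2.7371e+5)
b/k = 713375/(821119/3) = 713375*(3/821119) = 164625/63163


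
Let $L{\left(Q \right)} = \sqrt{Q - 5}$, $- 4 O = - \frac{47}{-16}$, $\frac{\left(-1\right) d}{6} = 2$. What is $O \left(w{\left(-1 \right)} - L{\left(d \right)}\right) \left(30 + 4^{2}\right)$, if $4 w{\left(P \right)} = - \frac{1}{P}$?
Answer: $- \frac{1081}{128} + \frac{1081 i \sqrt{17}}{32} \approx -8.4453 + 139.28 i$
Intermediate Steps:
$w{\left(P \right)} = - \frac{1}{4 P}$ ($w{\left(P \right)} = \frac{\left(-1\right) \frac{1}{P}}{4} = - \frac{1}{4 P}$)
$d = -12$ ($d = \left(-6\right) 2 = -12$)
$O = - \frac{47}{64}$ ($O = - \frac{\left(-47\right) \frac{1}{-16}}{4} = - \frac{\left(-47\right) \left(- \frac{1}{16}\right)}{4} = \left(- \frac{1}{4}\right) \frac{47}{16} = - \frac{47}{64} \approx -0.73438$)
$L{\left(Q \right)} = \sqrt{-5 + Q}$
$O \left(w{\left(-1 \right)} - L{\left(d \right)}\right) \left(30 + 4^{2}\right) = - \frac{47 \left(- \frac{1}{4 \left(-1\right)} - \sqrt{-5 - 12}\right)}{64} \left(30 + 4^{2}\right) = - \frac{47 \left(\left(- \frac{1}{4}\right) \left(-1\right) - \sqrt{-17}\right)}{64} \left(30 + 16\right) = - \frac{47 \left(\frac{1}{4} - i \sqrt{17}\right)}{64} \cdot 46 = \left(- \frac{47}{256} + \frac{47 i \sqrt{17}}{64}\right) 46 = - \frac{1081}{128} + \frac{1081 i \sqrt{17}}{32}$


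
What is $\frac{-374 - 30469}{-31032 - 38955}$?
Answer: $\frac{10281}{23329} \approx 0.4407$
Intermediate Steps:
$\frac{-374 - 30469}{-31032 - 38955} = - \frac{30843}{-69987} = \left(-30843\right) \left(- \frac{1}{69987}\right) = \frac{10281}{23329}$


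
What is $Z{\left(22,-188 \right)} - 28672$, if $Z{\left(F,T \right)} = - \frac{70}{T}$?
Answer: $- \frac{2695133}{94} \approx -28672.0$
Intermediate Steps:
$Z{\left(22,-188 \right)} - 28672 = - \frac{70}{-188} - 28672 = \left(-70\right) \left(- \frac{1}{188}\right) - 28672 = \frac{35}{94} - 28672 = - \frac{2695133}{94}$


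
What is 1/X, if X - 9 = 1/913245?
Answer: 913245/8219206 ≈ 0.11111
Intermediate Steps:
X = 8219206/913245 (X = 9 + 1/913245 = 8219206/913245 ≈ 9.0000)
1/X = 1/(8219206/913245) = 913245/8219206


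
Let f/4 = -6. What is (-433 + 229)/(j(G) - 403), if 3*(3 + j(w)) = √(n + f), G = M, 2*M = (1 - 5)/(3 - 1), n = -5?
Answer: 25704/51157 + 612*I*√29/1483553 ≈ 0.50245 + 0.0022215*I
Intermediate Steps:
f = -24 (f = 4*(-6) = -24)
M = -1 (M = ((1 - 5)/(3 - 1))/2 = (-4/2)/2 = (-4*½)/2 = (½)*(-2) = -1)
G = -1
j(w) = -3 + I*√29/3 (j(w) = -3 + √(-5 - 24)/3 = -3 + √(-29)/3 = -3 + (I*√29)/3 = -3 + I*√29/3)
(-433 + 229)/(j(G) - 403) = (-433 + 229)/((-3 + I*√29/3) - 403) = -204/(-406 + I*√29/3)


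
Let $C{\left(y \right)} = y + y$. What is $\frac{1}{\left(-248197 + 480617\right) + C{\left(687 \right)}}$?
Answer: $\frac{1}{233794} \approx 4.2773 \cdot 10^{-6}$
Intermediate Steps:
$C{\left(y \right)} = 2 y$
$\frac{1}{\left(-248197 + 480617\right) + C{\left(687 \right)}} = \frac{1}{\left(-248197 + 480617\right) + 2 \cdot 687} = \frac{1}{232420 + 1374} = \frac{1}{233794}$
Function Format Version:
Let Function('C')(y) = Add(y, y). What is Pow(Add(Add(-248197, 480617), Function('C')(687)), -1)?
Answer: Rational(1, 233794) ≈ 4.2773e-6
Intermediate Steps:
Function('C')(y) = Mul(2, y)
Pow(Add(Add(-248197, 480617), Function('C')(687)), -1) = Pow(Add(Add(-248197, 480617), Mul(2, 687)), -1) = Pow(Add(232420, 1374), -1) = Pow(233794, -1) = Rational(1, 233794)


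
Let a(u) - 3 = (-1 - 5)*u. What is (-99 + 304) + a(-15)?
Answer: 298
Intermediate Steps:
a(u) = 3 - 6*u (a(u) = 3 + (-1 - 5)*u = 3 - 6*u)
(-99 + 304) + a(-15) = (-99 + 304) + (3 - 6*(-15)) = 205 + (3 + 90) = 205 + 93 = 298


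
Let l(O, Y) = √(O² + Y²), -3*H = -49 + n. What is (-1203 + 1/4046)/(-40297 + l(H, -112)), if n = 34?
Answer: 196139079089/6570038999440 + 4867337*√12569/6570038999440 ≈ 0.029937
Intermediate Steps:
H = 5 (H = -(-49 + 34)/3 = -⅓*(-15) = 5)
(-1203 + 1/4046)/(-40297 + l(H, -112)) = (-1203 + 1/4046)/(-40297 + √(5² + (-112)²)) = (-1203 + 1/4046)/(-40297 + √(25 + 12544)) = -4867337/(4046*(-40297 + √12569))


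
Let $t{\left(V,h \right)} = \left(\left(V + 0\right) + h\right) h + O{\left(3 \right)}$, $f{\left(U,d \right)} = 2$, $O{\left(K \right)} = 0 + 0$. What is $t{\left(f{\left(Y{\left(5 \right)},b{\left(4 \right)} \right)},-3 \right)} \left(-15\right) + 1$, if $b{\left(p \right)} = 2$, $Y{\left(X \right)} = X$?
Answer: $-44$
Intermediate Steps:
$O{\left(K \right)} = 0$
$t{\left(V,h \right)} = h \left(V + h\right)$ ($t{\left(V,h \right)} = \left(\left(V + 0\right) + h\right) h + 0 = \left(V + h\right) h + 0 = h \left(V + h\right) + 0 = h \left(V + h\right)$)
$t{\left(f{\left(Y{\left(5 \right)},b{\left(4 \right)} \right)},-3 \right)} \left(-15\right) + 1 = - 3 \left(2 - 3\right) \left(-15\right) + 1 = \left(-3\right) \left(-1\right) \left(-15\right) + 1 = 3 \left(-15\right) + 1 = -45 + 1 = -44$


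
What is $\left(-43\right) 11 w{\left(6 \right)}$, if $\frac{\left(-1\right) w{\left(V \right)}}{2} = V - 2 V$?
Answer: $-5676$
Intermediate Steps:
$w{\left(V \right)} = 2 V$ ($w{\left(V \right)} = - 2 \left(V - 2 V\right) = - 2 \left(- V\right) = 2 V$)
$\left(-43\right) 11 w{\left(6 \right)} = \left(-43\right) 11 \cdot 2 \cdot 6 = \left(-473\right) 12 = -5676$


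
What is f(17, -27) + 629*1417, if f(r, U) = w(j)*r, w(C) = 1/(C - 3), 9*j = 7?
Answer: 17825707/20 ≈ 8.9129e+5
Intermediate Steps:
j = 7/9 (j = (⅑)*7 = 7/9 ≈ 0.77778)
w(C) = 1/(-3 + C)
f(r, U) = -9*r/20 (f(r, U) = r/(-3 + 7/9) = r/(-20/9) = -9*r/20)
f(17, -27) + 629*1417 = -9/20*17 + 629*1417 = -153/20 + 891293 = 17825707/20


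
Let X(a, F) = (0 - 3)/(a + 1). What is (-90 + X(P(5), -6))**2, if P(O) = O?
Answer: 32761/4 ≈ 8190.3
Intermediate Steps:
X(a, F) = -3/(1 + a)
(-90 + X(P(5), -6))**2 = (-90 - 3/(1 + 5))**2 = (-90 - 3/6)**2 = (-90 - 3*1/6)**2 = (-90 - 1/2)**2 = (-181/2)**2 = 32761/4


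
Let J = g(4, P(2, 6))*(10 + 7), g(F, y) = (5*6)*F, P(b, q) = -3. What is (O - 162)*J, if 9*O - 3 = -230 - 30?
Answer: -1166200/3 ≈ -3.8873e+5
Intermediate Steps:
g(F, y) = 30*F
J = 2040 (J = (30*4)*(10 + 7) = 120*17 = 2040)
O = -257/9 (O = ⅓ + (-230 - 30)/9 = ⅓ + (⅑)*(-260) = ⅓ - 260/9 = -257/9 ≈ -28.556)
(O - 162)*J = (-257/9 - 162)*2040 = -1715/9*2040 = -1166200/3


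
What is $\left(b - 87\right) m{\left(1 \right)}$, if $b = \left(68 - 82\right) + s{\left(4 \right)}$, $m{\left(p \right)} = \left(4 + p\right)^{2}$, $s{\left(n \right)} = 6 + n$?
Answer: $-2275$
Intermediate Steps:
$b = -4$ ($b = \left(68 - 82\right) + \left(6 + 4\right) = -14 + 10 = -4$)
$\left(b - 87\right) m{\left(1 \right)} = \left(-4 - 87\right) \left(4 + 1\right)^{2} = - 91 \cdot 5^{2} = \left(-91\right) 25 = -2275$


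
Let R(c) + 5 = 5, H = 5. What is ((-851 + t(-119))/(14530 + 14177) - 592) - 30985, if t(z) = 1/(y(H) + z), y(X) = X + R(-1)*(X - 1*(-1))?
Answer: -103338924061/3272598 ≈ -31577.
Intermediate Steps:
R(c) = 0 (R(c) = -5 + 5 = 0)
y(X) = X (y(X) = X + 0*(X - 1*(-1)) = X + 0*(X + 1) = X + 0*(1 + X) = X + 0 = X)
t(z) = 1/(5 + z)
((-851 + t(-119))/(14530 + 14177) - 592) - 30985 = ((-851 + 1/(5 - 119))/(14530 + 14177) - 592) - 30985 = ((-851 + 1/(-114))/28707 - 592) - 30985 = ((-851 - 1/114)*(1/28707) - 592) - 30985 = (-97015/114*1/28707 - 592) - 30985 = (-97015/3272598 - 592) - 30985 = -1937475031/3272598 - 30985 = -103338924061/3272598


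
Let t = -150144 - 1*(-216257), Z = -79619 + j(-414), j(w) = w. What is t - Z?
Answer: 146146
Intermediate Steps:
Z = -80033 (Z = -79619 - 414 = -80033)
t = 66113 (t = -150144 + 216257 = 66113)
t - Z = 66113 - 1*(-80033) = 66113 + 80033 = 146146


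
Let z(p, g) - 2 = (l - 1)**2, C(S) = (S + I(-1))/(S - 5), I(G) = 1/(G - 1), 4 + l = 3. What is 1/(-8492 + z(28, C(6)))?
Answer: -1/8486 ≈ -0.00011784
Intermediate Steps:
l = -1 (l = -4 + 3 = -1)
I(G) = 1/(-1 + G)
C(S) = (-1/2 + S)/(-5 + S) (C(S) = (S + 1/(-1 - 1))/(S - 5) = (S + 1/(-2))/(-5 + S) = (S - 1/2)/(-5 + S) = (-1/2 + S)/(-5 + S))
z(p, g) = 6 (z(p, g) = 2 + (-1 - 1)**2 = 2 + (-2)**2 = 2 + 4 = 6)
1/(-8492 + z(28, C(6))) = 1/(-8492 + 6) = 1/(-8486) = -1/8486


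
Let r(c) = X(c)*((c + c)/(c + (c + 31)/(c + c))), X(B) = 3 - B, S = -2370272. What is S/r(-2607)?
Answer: -4026594963448/8869365945 ≈ -453.99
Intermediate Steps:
r(c) = 2*c*(3 - c)/(c + (31 + c)/(2*c)) (r(c) = (3 - c)*((c + c)/(c + (c + 31)/(c + c))) = (3 - c)*((2*c)/(c + (31 + c)/((2*c)))) = (3 - c)*((2*c)/(c + (31 + c)*(1/(2*c)))) = (3 - c)*((2*c)/(c + (31 + c)/(2*c))) = (3 - c)*(2*c/(c + (31 + c)/(2*c))) = 2*c*(3 - c)/(c + (31 + c)/(2*c)))
S/r(-2607) = -2370272*(31 - 2607 + 2*(-2607)²)/(27185796*(3 - 1*(-2607))) = -2370272*(31 - 2607 + 2*6796449)/(27185796*(3 + 2607)) = -2370272/(4*6796449*2610/(31 - 2607 + 13592898)) = -2370272/(4*6796449*2610/13590322) = -2370272/(4*6796449*(1/13590322)*2610) = -2370272/35477463780/6795161 = -2370272*6795161/35477463780 = -4026594963448/8869365945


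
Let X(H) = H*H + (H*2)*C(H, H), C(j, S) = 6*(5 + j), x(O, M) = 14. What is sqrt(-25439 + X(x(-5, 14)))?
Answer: I*sqrt(22051) ≈ 148.5*I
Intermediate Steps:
C(j, S) = 30 + 6*j
X(H) = H**2 + 2*H*(30 + 6*H) (X(H) = H*H + (H*2)*(30 + 6*H) = H**2 + (2*H)*(30 + 6*H) = H**2 + 2*H*(30 + 6*H))
sqrt(-25439 + X(x(-5, 14))) = sqrt(-25439 + 14*(60 + 13*14)) = sqrt(-25439 + 14*(60 + 182)) = sqrt(-25439 + 14*242) = sqrt(-25439 + 3388) = sqrt(-22051) = I*sqrt(22051)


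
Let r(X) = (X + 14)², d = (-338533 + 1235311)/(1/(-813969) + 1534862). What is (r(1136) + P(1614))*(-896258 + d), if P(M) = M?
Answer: -1482638722801617188020576/1249330087277 ≈ -1.1867e+12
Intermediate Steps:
d = 729949491882/1249330087277 (d = 896778/(-1/813969 + 1534862) = 896778/(1249330087277/813969) = 896778*(813969/1249330087277) = 729949491882/1249330087277 ≈ 0.58427)
r(X) = (14 + X)²
(r(1136) + P(1614))*(-896258 + d) = ((14 + 1136)² + 1614)*(-896258 + 729949491882/1249330087277) = (1150² + 1614)*(-1119721355413217584/1249330087277) = (1322500 + 1614)*(-1119721355413217584/1249330087277) = 1324114*(-1119721355413217584/1249330087277) = -1482638722801617188020576/1249330087277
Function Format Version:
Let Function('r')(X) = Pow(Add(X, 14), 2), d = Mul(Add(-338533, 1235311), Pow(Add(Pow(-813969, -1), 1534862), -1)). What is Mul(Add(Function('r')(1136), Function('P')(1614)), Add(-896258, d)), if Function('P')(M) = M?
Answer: Rational(-1482638722801617188020576, 1249330087277) ≈ -1.1867e+12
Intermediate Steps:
d = Rational(729949491882, 1249330087277) (d = Mul(896778, Pow(Add(Rational(-1, 813969), 1534862), -1)) = Mul(896778, Pow(Rational(1249330087277, 813969), -1)) = Mul(896778, Rational(813969, 1249330087277)) = Rational(729949491882, 1249330087277) ≈ 0.58427)
Function('r')(X) = Pow(Add(14, X), 2)
Mul(Add(Function('r')(1136), Function('P')(1614)), Add(-896258, d)) = Mul(Add(Pow(Add(14, 1136), 2), 1614), Add(-896258, Rational(729949491882, 1249330087277))) = Mul(Add(Pow(1150, 2), 1614), Rational(-1119721355413217584, 1249330087277)) = Mul(Add(1322500, 1614), Rational(-1119721355413217584, 1249330087277)) = Mul(1324114, Rational(-1119721355413217584, 1249330087277)) = Rational(-1482638722801617188020576, 1249330087277)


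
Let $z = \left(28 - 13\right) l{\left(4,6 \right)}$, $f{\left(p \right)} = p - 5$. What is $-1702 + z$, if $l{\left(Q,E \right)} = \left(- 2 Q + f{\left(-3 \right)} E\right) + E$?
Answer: $-2452$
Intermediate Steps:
$f{\left(p \right)} = -5 + p$
$l{\left(Q,E \right)} = - 7 E - 2 Q$ ($l{\left(Q,E \right)} = \left(- 2 Q + \left(-5 - 3\right) E\right) + E = \left(- 2 Q - 8 E\right) + E = \left(- 8 E - 2 Q\right) + E = - 7 E - 2 Q$)
$z = -750$ ($z = \left(28 - 13\right) \left(\left(-7\right) 6 - 8\right) = \left(28 - 13\right) \left(-42 - 8\right) = 15 \left(-50\right) = -750$)
$-1702 + z = -1702 - 750 = -2452$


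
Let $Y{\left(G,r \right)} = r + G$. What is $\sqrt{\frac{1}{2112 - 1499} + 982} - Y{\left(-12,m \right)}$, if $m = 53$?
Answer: $-41 + \frac{\sqrt{369005771}}{613} \approx -9.6631$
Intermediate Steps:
$Y{\left(G,r \right)} = G + r$
$\sqrt{\frac{1}{2112 - 1499} + 982} - Y{\left(-12,m \right)} = \sqrt{\frac{1}{2112 - 1499} + 982} - \left(-12 + 53\right) = \sqrt{\frac{1}{613} + 982} - 41 = \sqrt{\frac{601967}{613}} - 41 = \frac{\sqrt{369005771}}{613} - 41 = -41 + \frac{\sqrt{369005771}}{613}$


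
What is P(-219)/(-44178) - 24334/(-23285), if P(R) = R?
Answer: 360042289/342894910 ≈ 1.0500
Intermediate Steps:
P(-219)/(-44178) - 24334/(-23285) = -219/(-44178) - 24334/(-23285) = -219*(-1/44178) - 24334*(-1/23285) = 73/14726 + 24334/23285 = 360042289/342894910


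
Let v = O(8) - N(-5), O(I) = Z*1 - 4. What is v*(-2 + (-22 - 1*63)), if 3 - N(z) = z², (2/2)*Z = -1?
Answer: -1479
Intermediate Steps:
Z = -1
N(z) = 3 - z²
O(I) = -5 (O(I) = -1*1 - 4 = -1 - 4 = -5)
v = 17 (v = -5 - (3 - 1*(-5)²) = -5 - (3 - 1*25) = -5 - (3 - 25) = -5 - 1*(-22) = -5 + 22 = 17)
v*(-2 + (-22 - 1*63)) = 17*(-2 + (-22 - 1*63)) = 17*(-2 + (-22 - 63)) = 17*(-2 - 85) = 17*(-87) = -1479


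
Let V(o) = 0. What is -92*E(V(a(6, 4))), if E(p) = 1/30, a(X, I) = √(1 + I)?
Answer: -46/15 ≈ -3.0667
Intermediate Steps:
E(p) = 1/30
-92*E(V(a(6, 4))) = -92*1/30 = -46/15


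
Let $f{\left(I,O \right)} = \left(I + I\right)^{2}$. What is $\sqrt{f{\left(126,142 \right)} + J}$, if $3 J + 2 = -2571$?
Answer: $\frac{\sqrt{563817}}{3} \approx 250.29$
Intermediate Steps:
$J = - \frac{2573}{3}$ ($J = - \frac{2}{3} + \frac{1}{3} \left(-2571\right) = - \frac{2}{3} - 857 = - \frac{2573}{3} \approx -857.67$)
$f{\left(I,O \right)} = 4 I^{2}$ ($f{\left(I,O \right)} = \left(2 I\right)^{2} = 4 I^{2}$)
$\sqrt{f{\left(126,142 \right)} + J} = \sqrt{4 \cdot 126^{2} - \frac{2573}{3}} = \sqrt{4 \cdot 15876 - \frac{2573}{3}} = \sqrt{63504 - \frac{2573}{3}} = \sqrt{\frac{187939}{3}} = \frac{\sqrt{563817}}{3}$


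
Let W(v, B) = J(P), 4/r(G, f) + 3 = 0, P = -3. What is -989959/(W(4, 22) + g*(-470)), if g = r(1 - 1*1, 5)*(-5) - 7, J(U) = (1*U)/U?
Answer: -2969877/473 ≈ -6278.8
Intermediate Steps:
r(G, f) = -4/3 (r(G, f) = 4/(-3 + 0) = 4/(-3) = 4*(-⅓) = -4/3)
J(U) = 1 (J(U) = U/U = 1)
W(v, B) = 1
g = -⅓ (g = -4/3*(-5) - 7 = 20/3 - 7 = -⅓ ≈ -0.33333)
-989959/(W(4, 22) + g*(-470)) = -989959/(1 - ⅓*(-470)) = -989959/(1 + 470/3) = -989959/473/3 = -989959*3/473 = -2969877/473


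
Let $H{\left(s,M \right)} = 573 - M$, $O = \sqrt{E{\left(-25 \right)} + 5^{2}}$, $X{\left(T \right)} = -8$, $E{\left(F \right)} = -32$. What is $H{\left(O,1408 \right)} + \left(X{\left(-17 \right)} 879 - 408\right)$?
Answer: $-8275$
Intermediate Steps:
$O = i \sqrt{7}$ ($O = \sqrt{-32 + 5^{2}} = \sqrt{-32 + 25} = \sqrt{-7} = i \sqrt{7} \approx 2.6458 i$)
$H{\left(O,1408 \right)} + \left(X{\left(-17 \right)} 879 - 408\right) = \left(573 - 1408\right) - 7440 = -835 - 7440 = -8275$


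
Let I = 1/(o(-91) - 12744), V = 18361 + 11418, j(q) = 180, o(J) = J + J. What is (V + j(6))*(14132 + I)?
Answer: 5472617450529/12926 ≈ 4.2338e+8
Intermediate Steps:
o(J) = 2*J
V = 29779
I = -1/12926 (I = 1/(2*(-91) - 12744) = 1/(-182 - 12744) = 1/(-12926) = -1/12926 ≈ -7.7363e-5)
(V + j(6))*(14132 + I) = (29779 + 180)*(14132 - 1/12926) = 29959*(182670231/12926) = 5472617450529/12926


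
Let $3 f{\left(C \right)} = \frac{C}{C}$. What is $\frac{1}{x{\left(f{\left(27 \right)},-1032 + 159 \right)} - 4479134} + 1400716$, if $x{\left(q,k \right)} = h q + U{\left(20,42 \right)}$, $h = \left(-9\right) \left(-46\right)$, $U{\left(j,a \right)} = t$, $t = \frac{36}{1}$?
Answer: $\frac{6273750935359}{4478960} \approx 1.4007 \cdot 10^{6}$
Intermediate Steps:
$f{\left(C \right)} = \frac{1}{3}$ ($f{\left(C \right)} = \frac{C \frac{1}{C}}{3} = \frac{1}{3} \cdot 1 = \frac{1}{3}$)
$t = 36$ ($t = 36 \cdot 1 = 36$)
$U{\left(j,a \right)} = 36$
$h = 414$
$x{\left(q,k \right)} = 36 + 414 q$ ($x{\left(q,k \right)} = 414 q + 36 = 36 + 414 q$)
$\frac{1}{x{\left(f{\left(27 \right)},-1032 + 159 \right)} - 4479134} + 1400716 = \frac{1}{\left(36 + 414 \cdot \frac{1}{3}\right) - 4479134} + 1400716 = \frac{1}{\left(36 + 138\right) - 4479134} + 1400716 = \frac{1}{174 - 4479134} + 1400716 = \frac{1}{-4478960} + 1400716 = - \frac{1}{4478960} + 1400716 = \frac{6273750935359}{4478960}$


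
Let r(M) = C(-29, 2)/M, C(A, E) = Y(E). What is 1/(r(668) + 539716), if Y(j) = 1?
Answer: 668/360530289 ≈ 1.8528e-6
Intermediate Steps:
C(A, E) = 1
r(M) = 1/M
1/(r(668) + 539716) = 1/(1/668 + 539716) = 1/(360530289/668) = 668/360530289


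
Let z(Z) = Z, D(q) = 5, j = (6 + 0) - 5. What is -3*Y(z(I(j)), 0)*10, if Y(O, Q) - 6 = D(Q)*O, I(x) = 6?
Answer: -1080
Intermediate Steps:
j = 1 (j = 6 - 5 = 1)
Y(O, Q) = 6 + 5*O
-3*Y(z(I(j)), 0)*10 = -3*(6 + 5*6)*10 = -3*(6 + 30)*10 = -3*36*10 = -108*10 = -1080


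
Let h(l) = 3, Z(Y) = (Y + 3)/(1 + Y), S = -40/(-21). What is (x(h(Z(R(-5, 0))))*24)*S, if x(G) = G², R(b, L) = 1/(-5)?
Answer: 2880/7 ≈ 411.43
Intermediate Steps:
R(b, L) = -⅕
S = 40/21 (S = -40*(-1/21) = 40/21 ≈ 1.9048)
Z(Y) = (3 + Y)/(1 + Y)
(x(h(Z(R(-5, 0))))*24)*S = (3²*24)*(40/21) = (9*24)*(40/21) = 216*(40/21) = 2880/7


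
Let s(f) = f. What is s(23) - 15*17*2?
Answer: -487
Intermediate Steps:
s(23) - 15*17*2 = 23 - 15*17*2 = 23 - 255*2 = 23 - 1*510 = 23 - 510 = -487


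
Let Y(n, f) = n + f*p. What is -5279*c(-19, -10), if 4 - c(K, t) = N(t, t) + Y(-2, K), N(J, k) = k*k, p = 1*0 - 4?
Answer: 897430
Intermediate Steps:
p = -4 (p = 0 - 4 = -4)
N(J, k) = k²
Y(n, f) = n - 4*f (Y(n, f) = n + f*(-4) = n - 4*f)
c(K, t) = 6 - t² + 4*K (c(K, t) = 4 - (t² + (-2 - 4*K)) = 4 - (-2 + t² - 4*K) = 4 + (2 - t² + 4*K) = 6 - t² + 4*K)
-5279*c(-19, -10) = -5279*(6 - 1*(-10)² + 4*(-19)) = -5279*(6 - 1*100 - 76) = -5279*(6 - 100 - 76) = -5279*(-170) = 897430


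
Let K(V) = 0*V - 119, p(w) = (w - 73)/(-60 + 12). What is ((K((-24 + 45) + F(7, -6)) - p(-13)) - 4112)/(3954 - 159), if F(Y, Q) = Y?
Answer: -101587/91080 ≈ -1.1154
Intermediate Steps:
p(w) = 73/48 - w/48 (p(w) = (-73 + w)/(-48) = (-73 + w)*(-1/48) = 73/48 - w/48)
K(V) = -119 (K(V) = 0 - 119 = -119)
((K((-24 + 45) + F(7, -6)) - p(-13)) - 4112)/(3954 - 159) = ((-119 - (73/48 - 1/48*(-13))) - 4112)/(3954 - 159) = ((-119 - (73/48 + 13/48)) - 4112)/3795 = ((-119 - 1*43/24) - 4112)*(1/3795) = ((-119 - 43/24) - 4112)*(1/3795) = (-2899/24 - 4112)*(1/3795) = -101587/24*1/3795 = -101587/91080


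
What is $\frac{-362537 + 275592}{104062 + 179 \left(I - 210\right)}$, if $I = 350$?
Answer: $- \frac{86945}{129122} \approx -0.67336$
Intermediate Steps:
$\frac{-362537 + 275592}{104062 + 179 \left(I - 210\right)} = \frac{-362537 + 275592}{104062 + 179 \left(350 - 210\right)} = - \frac{86945}{104062 + 179 \left(350 - 210\right)} = - \frac{86945}{104062 + 179 \cdot 140} = - \frac{86945}{104062 + 25060} = - \frac{86945}{129122}$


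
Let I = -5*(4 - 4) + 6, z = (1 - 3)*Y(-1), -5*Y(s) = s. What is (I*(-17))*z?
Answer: 204/5 ≈ 40.800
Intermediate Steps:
Y(s) = -s/5
z = -⅖ (z = (1 - 3)*(-⅕*(-1)) = -2*⅕ = -⅖ ≈ -0.40000)
I = 6 (I = -5*0 + 6 = 0 + 6 = 6)
(I*(-17))*z = (6*(-17))*(-⅖) = -102*(-⅖) = 204/5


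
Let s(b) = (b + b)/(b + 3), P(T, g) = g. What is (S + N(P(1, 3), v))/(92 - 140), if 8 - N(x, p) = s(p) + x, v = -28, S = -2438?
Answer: 60881/1200 ≈ 50.734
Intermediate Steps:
s(b) = 2*b/(3 + b) (s(b) = (2*b)/(3 + b) = 2*b/(3 + b))
N(x, p) = 8 - x - 2*p/(3 + p) (N(x, p) = 8 - (2*p/(3 + p) + x) = 8 - (x + 2*p/(3 + p)) = 8 + (-x - 2*p/(3 + p)) = 8 - x - 2*p/(3 + p))
(S + N(P(1, 3), v))/(92 - 140) = (-2438 + (-2*(-28) + (3 - 28)*(8 - 1*3))/(3 - 28))/(92 - 140) = (-2438 + (56 - 25*(8 - 3))/(-25))/(-48) = (-2438 - (56 - 25*5)/25)*(-1/48) = (-2438 - (56 - 125)/25)*(-1/48) = (-2438 - 1/25*(-69))*(-1/48) = (-2438 + 69/25)*(-1/48) = -60881/25*(-1/48) = 60881/1200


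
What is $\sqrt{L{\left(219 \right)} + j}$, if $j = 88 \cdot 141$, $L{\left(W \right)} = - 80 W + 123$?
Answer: $i \sqrt{4989} \approx 70.633 i$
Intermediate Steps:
$L{\left(W \right)} = 123 - 80 W$
$j = 12408$
$\sqrt{L{\left(219 \right)} + j} = \sqrt{\left(123 - 17520\right) + 12408} = \sqrt{-17397 + 12408} = \sqrt{-4989} = i \sqrt{4989}$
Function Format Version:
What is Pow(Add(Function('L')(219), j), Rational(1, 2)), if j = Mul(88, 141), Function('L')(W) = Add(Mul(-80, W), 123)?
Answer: Mul(I, Pow(4989, Rational(1, 2))) ≈ Mul(70.633, I)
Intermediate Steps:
Function('L')(W) = Add(123, Mul(-80, W))
j = 12408
Pow(Add(Function('L')(219), j), Rational(1, 2)) = Pow(Add(Add(123, Mul(-80, 219)), 12408), Rational(1, 2)) = Pow(Add(Add(123, -17520), 12408), Rational(1, 2)) = Pow(Add(-17397, 12408), Rational(1, 2)) = Pow(-4989, Rational(1, 2)) = Mul(I, Pow(4989, Rational(1, 2)))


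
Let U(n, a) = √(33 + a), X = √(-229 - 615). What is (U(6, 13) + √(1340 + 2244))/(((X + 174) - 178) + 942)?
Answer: 469*√46/440344 + 938*√14/55043 - 2*I*√2954/55043 - I*√9706/440344 ≈ 0.070986 - 0.0021986*I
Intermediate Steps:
X = 2*I*√211 (X = √(-844) = 2*I*√211 ≈ 29.052*I)
(U(6, 13) + √(1340 + 2244))/(((X + 174) - 178) + 942) = (√(33 + 13) + √(1340 + 2244))/(((2*I*√211 + 174) - 178) + 942) = (√46 + √3584)/(((174 + 2*I*√211) - 178) + 942) = (√46 + 16*√14)/((-4 + 2*I*√211) + 942) = (√46 + 16*√14)/(938 + 2*I*√211)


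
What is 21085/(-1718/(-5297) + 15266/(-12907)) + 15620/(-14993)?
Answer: -1964912270147965/79994164688 ≈ -24563.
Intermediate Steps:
21085/(-1718/(-5297) + 15266/(-12907)) + 15620/(-14993) = 21085/(-1718*(-1/5297) + 15266*(-1/12907)) + 15620*(-1/14993) = 21085/(1718/5297 - 15266/12907) - 1420/1363 = 21085/(-58689776/68368379) - 1420/1363 = 21085*(-68368379/58689776) - 1420/1363 = -1441547271215/58689776 - 1420/1363 = -1964912270147965/79994164688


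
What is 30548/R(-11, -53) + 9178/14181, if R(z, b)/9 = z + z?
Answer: -71897324/467973 ≈ -153.64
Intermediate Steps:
R(z, b) = 18*z (R(z, b) = 9*(z + z) = 9*(2*z) = 18*z)
30548/R(-11, -53) + 9178/14181 = 30548/((18*(-11))) + 9178/14181 = 30548/(-198) + 9178*(1/14181) = 30548*(-1/198) + 9178/14181 = -15274/99 + 9178/14181 = -71897324/467973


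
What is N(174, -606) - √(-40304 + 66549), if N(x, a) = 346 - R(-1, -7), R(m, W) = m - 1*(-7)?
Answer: 340 - √26245 ≈ 178.00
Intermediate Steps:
R(m, W) = 7 + m (R(m, W) = m + 7 = 7 + m)
N(x, a) = 340 (N(x, a) = 346 - (7 - 1) = 346 - 1*6 = 346 - 6 = 340)
N(174, -606) - √(-40304 + 66549) = 340 - √(-40304 + 66549) = 340 - √26245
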